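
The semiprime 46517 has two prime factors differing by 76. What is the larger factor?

257

Since p = q + 76, we have 46517 = q(q + 76), so q² + 76q − 46517 = 0.
Discriminant: 76² + 4·46517 = 5776 + 186068 = 191844; √191844 = 438.
q = (−76 + 438)/2 = 181, and p = q + 76 = 257.
Check: 181 · 257 = 46517.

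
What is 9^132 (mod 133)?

9^1 ≡ 9 (mod 133)
9^2 ≡ 9^2 = 81 ≡ 81 (mod 133)
9^4 ≡ 81^2 = 6561 ≡ 44 (mod 133)
9^8 ≡ 44^2 = 1936 ≡ 74 (mod 133)
9^16 ≡ 74^2 = 5476 ≡ 23 (mod 133)
9^32 ≡ 23^2 = 529 ≡ 130 (mod 133)
9^64 ≡ 130^2 = 16900 ≡ 9 (mod 133)
9^128 ≡ 9^2 = 81 ≡ 81 (mod 133)
132 = 128 + 4 in binary powers of 2.
So 9^132 ≡ 81 · 44 ≡ 106 (mod 133).
Since 106 ≠ 1, base 9 is a Fermat witness: 133 is composite.

106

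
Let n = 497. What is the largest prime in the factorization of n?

497 = 7 · 71
71 is prime.
So 497 = 7 · 71; the largest prime factor is 71.

71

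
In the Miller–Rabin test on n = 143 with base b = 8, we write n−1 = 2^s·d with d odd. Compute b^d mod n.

143 − 1 = 142 = 2^1 · 71, so d = 71.
8^1 ≡ 8 (mod 143)
8^2 ≡ 8^2 = 64 ≡ 64 (mod 143)
8^4 ≡ 64^2 = 4096 ≡ 92 (mod 143)
8^8 ≡ 92^2 = 8464 ≡ 27 (mod 143)
8^16 ≡ 27^2 = 729 ≡ 14 (mod 143)
8^32 ≡ 14^2 = 196 ≡ 53 (mod 143)
8^64 ≡ 53^2 = 2809 ≡ 92 (mod 143)
71 = 64 + 4 + 2 + 1 in binary powers of 2.
So 8^71 ≡ 92 · 92 · 64 · 8 ≡ 96 (mod 143).
Squaring chain: 96; never reaches −1, so base 8 is a Miller–Rabin witness that 143 is composite.

96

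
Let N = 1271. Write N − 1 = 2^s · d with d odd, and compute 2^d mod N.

993

1271 − 1 = 1270 = 2^1 · 635, so d = 635.
2^1 ≡ 2 (mod 1271)
2^2 ≡ 2^2 = 4 ≡ 4 (mod 1271)
2^4 ≡ 4^2 = 16 ≡ 16 (mod 1271)
2^8 ≡ 16^2 = 256 ≡ 256 (mod 1271)
2^16 ≡ 256^2 = 65536 ≡ 715 (mod 1271)
2^32 ≡ 715^2 = 511225 ≡ 283 (mod 1271)
2^64 ≡ 283^2 = 80089 ≡ 16 (mod 1271)
2^128 ≡ 16^2 = 256 ≡ 256 (mod 1271)
2^256 ≡ 256^2 = 65536 ≡ 715 (mod 1271)
2^512 ≡ 715^2 = 511225 ≡ 283 (mod 1271)
635 = 512 + 64 + 32 + 16 + 8 + 2 + 1 in binary powers of 2.
So 2^635 ≡ 283 · 16 · 283 · 715 · 256 · 4 · 2 ≡ 993 (mod 1271).
Squaring chain: 993; never reaches −1, so base 2 is a Miller–Rabin witness that 1271 is composite.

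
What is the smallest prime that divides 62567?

62567 is odd.
Digit sum 26, not divisible by 3.
Ends in 7: not divisible by 5.
7: 62567 = 7·8938 + 1
11: 62567 = 11·5687 + 10
13: 62567 = 13·4812 + 11
17: 62567 = 17·3680 + 7
19: 62567 = 19·3293

19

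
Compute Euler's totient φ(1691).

1584

Factor: 1691 = 19 · 89.
φ(1691) = (19−1) · (89−1) = 18 · 88 = 1584.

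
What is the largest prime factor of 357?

17

357 = 3 · 119
119 = 7 · 17
17 is prime.
So 357 = 3 · 7 · 17; the largest prime factor is 17.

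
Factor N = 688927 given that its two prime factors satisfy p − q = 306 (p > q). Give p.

997

Since p = q + 306, we have 688927 = q(q + 306), so q² + 306q − 688927 = 0.
Discriminant: 306² + 4·688927 = 93636 + 2755708 = 2849344; √2849344 = 1688.
q = (−306 + 1688)/2 = 691, and p = q + 306 = 997.
Check: 691 · 997 = 688927.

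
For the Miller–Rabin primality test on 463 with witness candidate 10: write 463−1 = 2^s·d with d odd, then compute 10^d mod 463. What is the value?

462

463 − 1 = 462 = 2^1 · 231, so d = 231.
10^1 ≡ 10 (mod 463)
10^2 ≡ 10^2 = 100 ≡ 100 (mod 463)
10^4 ≡ 100^2 = 10000 ≡ 277 (mod 463)
10^8 ≡ 277^2 = 76729 ≡ 334 (mod 463)
10^16 ≡ 334^2 = 111556 ≡ 436 (mod 463)
10^32 ≡ 436^2 = 190096 ≡ 266 (mod 463)
10^64 ≡ 266^2 = 70756 ≡ 380 (mod 463)
10^128 ≡ 380^2 = 144400 ≡ 407 (mod 463)
231 = 128 + 64 + 32 + 4 + 2 + 1 in binary powers of 2.
So 10^231 ≡ 407 · 380 · 266 · 277 · 100 · 10 ≡ 462 (mod 463).
Since 10^d ≡ 462 (mod 463), base 10 does not prove 463 composite.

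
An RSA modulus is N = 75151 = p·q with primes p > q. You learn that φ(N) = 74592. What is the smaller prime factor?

φ(n) = (p−1)(q−1) = n − (p+q) + 1, so p + q = 75151 − 74592 + 1 = 560.
p and q are the roots of t² − 560t + 75151 = 0.
Discriminant: 560² − 4·75151 = 313600 − 300604 = 12996; √12996 = 114.
q = (560 − 114)/2 = 223, p = (560 + 114)/2 = 337.
Check: 223 · 337 = 75151.

223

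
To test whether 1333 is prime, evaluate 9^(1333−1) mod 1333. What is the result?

250

9^1 ≡ 9 (mod 1333)
9^2 ≡ 9^2 = 81 ≡ 81 (mod 1333)
9^4 ≡ 81^2 = 6561 ≡ 1229 (mod 1333)
9^8 ≡ 1229^2 = 1510441 ≡ 152 (mod 1333)
9^16 ≡ 152^2 = 23104 ≡ 443 (mod 1333)
9^32 ≡ 443^2 = 196249 ≡ 298 (mod 1333)
9^64 ≡ 298^2 = 88804 ≡ 826 (mod 1333)
9^128 ≡ 826^2 = 682276 ≡ 1113 (mod 1333)
9^256 ≡ 1113^2 = 1238769 ≡ 412 (mod 1333)
9^512 ≡ 412^2 = 169744 ≡ 453 (mod 1333)
9^1024 ≡ 453^2 = 205209 ≡ 1260 (mod 1333)
1332 = 1024 + 256 + 32 + 16 + 4 in binary powers of 2.
So 9^1332 ≡ 1260 · 412 · 298 · 443 · 1229 ≡ 250 (mod 1333).
Since 250 ≠ 1, base 9 is a Fermat witness: 1333 is composite.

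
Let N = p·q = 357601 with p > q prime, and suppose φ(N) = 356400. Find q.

φ(n) = (p−1)(q−1) = n − (p+q) + 1, so p + q = 357601 − 356400 + 1 = 1202.
p and q are the roots of t² − 1202t + 357601 = 0.
Discriminant: 1202² − 4·357601 = 1444804 − 1430404 = 14400; √14400 = 120.
q = (1202 − 120)/2 = 541, p = (1202 + 120)/2 = 661.
Check: 541 · 661 = 357601.

541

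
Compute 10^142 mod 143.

10^1 ≡ 10 (mod 143)
10^2 ≡ 10^2 = 100 ≡ 100 (mod 143)
10^4 ≡ 100^2 = 10000 ≡ 133 (mod 143)
10^8 ≡ 133^2 = 17689 ≡ 100 (mod 143)
10^16 ≡ 100^2 = 10000 ≡ 133 (mod 143)
10^32 ≡ 133^2 = 17689 ≡ 100 (mod 143)
10^64 ≡ 100^2 = 10000 ≡ 133 (mod 143)
10^128 ≡ 133^2 = 17689 ≡ 100 (mod 143)
142 = 128 + 8 + 4 + 2 in binary powers of 2.
So 10^142 ≡ 100 · 100 · 133 · 100 ≡ 133 (mod 143).
Since 133 ≠ 1, base 10 is a Fermat witness: 143 is composite.

133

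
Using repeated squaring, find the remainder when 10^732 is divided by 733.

1

10^1 ≡ 10 (mod 733)
10^2 ≡ 10^2 = 100 ≡ 100 (mod 733)
10^4 ≡ 100^2 = 10000 ≡ 471 (mod 733)
10^8 ≡ 471^2 = 221841 ≡ 475 (mod 733)
10^16 ≡ 475^2 = 225625 ≡ 594 (mod 733)
10^32 ≡ 594^2 = 352836 ≡ 263 (mod 733)
10^64 ≡ 263^2 = 69169 ≡ 267 (mod 733)
10^128 ≡ 267^2 = 71289 ≡ 188 (mod 733)
10^256 ≡ 188^2 = 35344 ≡ 160 (mod 733)
10^512 ≡ 160^2 = 25600 ≡ 678 (mod 733)
732 = 512 + 128 + 64 + 16 + 8 + 4 in binary powers of 2.
So 10^732 ≡ 678 · 188 · 267 · 594 · 475 · 471 ≡ 1 (mod 733).
Since the result is 1, base 10 gives no evidence that 733 is composite.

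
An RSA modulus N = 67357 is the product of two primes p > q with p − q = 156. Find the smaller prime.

193

Since p = q + 156, we have 67357 = q(q + 156), so q² + 156q − 67357 = 0.
Discriminant: 156² + 4·67357 = 24336 + 269428 = 293764; √293764 = 542.
q = (−156 + 542)/2 = 193, and p = q + 156 = 349.
Check: 193 · 349 = 67357.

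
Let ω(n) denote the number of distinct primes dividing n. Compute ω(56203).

56203 = 7^2 · 1147
1147 = 31 · 37
56203 = 7^2 · 31 · 37, which has 3 distinct prime factors.

3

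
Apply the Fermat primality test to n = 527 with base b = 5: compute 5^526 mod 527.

253

5^1 ≡ 5 (mod 527)
5^2 ≡ 5^2 = 25 ≡ 25 (mod 527)
5^4 ≡ 25^2 = 625 ≡ 98 (mod 527)
5^8 ≡ 98^2 = 9604 ≡ 118 (mod 527)
5^16 ≡ 118^2 = 13924 ≡ 222 (mod 527)
5^32 ≡ 222^2 = 49284 ≡ 273 (mod 527)
5^64 ≡ 273^2 = 74529 ≡ 222 (mod 527)
5^128 ≡ 222^2 = 49284 ≡ 273 (mod 527)
5^256 ≡ 273^2 = 74529 ≡ 222 (mod 527)
5^512 ≡ 222^2 = 49284 ≡ 273 (mod 527)
526 = 512 + 8 + 4 + 2 in binary powers of 2.
So 5^526 ≡ 273 · 118 · 98 · 25 ≡ 253 (mod 527).
Since 253 ≠ 1, base 5 is a Fermat witness: 527 is composite.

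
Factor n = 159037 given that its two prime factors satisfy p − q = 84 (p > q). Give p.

443

Since p = q + 84, we have 159037 = q(q + 84), so q² + 84q − 159037 = 0.
Discriminant: 84² + 4·159037 = 7056 + 636148 = 643204; √643204 = 802.
q = (−84 + 802)/2 = 359, and p = q + 84 = 443.
Check: 359 · 443 = 159037.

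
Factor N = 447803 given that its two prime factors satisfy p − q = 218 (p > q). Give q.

Since p = q + 218, we have 447803 = q(q + 218), so q² + 218q − 447803 = 0.
Discriminant: 218² + 4·447803 = 47524 + 1791212 = 1838736; √1838736 = 1356.
q = (−218 + 1356)/2 = 569, and p = q + 218 = 787.
Check: 569 · 787 = 447803.

569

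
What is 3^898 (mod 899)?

38

3^1 ≡ 3 (mod 899)
3^2 ≡ 3^2 = 9 ≡ 9 (mod 899)
3^4 ≡ 9^2 = 81 ≡ 81 (mod 899)
3^8 ≡ 81^2 = 6561 ≡ 268 (mod 899)
3^16 ≡ 268^2 = 71824 ≡ 803 (mod 899)
3^32 ≡ 803^2 = 644809 ≡ 226 (mod 899)
3^64 ≡ 226^2 = 51076 ≡ 732 (mod 899)
3^128 ≡ 732^2 = 535824 ≡ 20 (mod 899)
3^256 ≡ 20^2 = 400 ≡ 400 (mod 899)
3^512 ≡ 400^2 = 160000 ≡ 877 (mod 899)
898 = 512 + 256 + 128 + 2 in binary powers of 2.
So 3^898 ≡ 877 · 400 · 20 · 9 ≡ 38 (mod 899).
Since 38 ≠ 1, base 3 is a Fermat witness: 899 is composite.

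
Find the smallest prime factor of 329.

7

329 is odd.
Digit sum 14, not divisible by 3.
Ends in 9: not divisible by 5.
7: 329 = 7·47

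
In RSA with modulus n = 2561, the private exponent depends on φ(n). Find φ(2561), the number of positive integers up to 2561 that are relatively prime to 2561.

2352

Factor: 2561 = 13 · 197.
φ(2561) = (13−1) · (197−1) = 12 · 196 = 2352.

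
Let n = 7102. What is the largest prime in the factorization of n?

67

7102 = 2 · 3551
3551 = 53 · 67
67 is prime.
So 7102 = 2 · 53 · 67; the largest prime factor is 67.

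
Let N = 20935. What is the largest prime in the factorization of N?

20935 = 5 · 4187
4187 = 53 · 79
79 is prime.
So 20935 = 5 · 53 · 79; the largest prime factor is 79.

79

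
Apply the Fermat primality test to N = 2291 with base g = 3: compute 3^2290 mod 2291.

602

3^1 ≡ 3 (mod 2291)
3^2 ≡ 3^2 = 9 ≡ 9 (mod 2291)
3^4 ≡ 9^2 = 81 ≡ 81 (mod 2291)
3^8 ≡ 81^2 = 6561 ≡ 1979 (mod 2291)
3^16 ≡ 1979^2 = 3916441 ≡ 1122 (mod 2291)
3^32 ≡ 1122^2 = 1258884 ≡ 1125 (mod 2291)
3^64 ≡ 1125^2 = 1265625 ≡ 993 (mod 2291)
3^128 ≡ 993^2 = 986049 ≡ 919 (mod 2291)
3^256 ≡ 919^2 = 844561 ≡ 1473 (mod 2291)
3^512 ≡ 1473^2 = 2169729 ≡ 152 (mod 2291)
3^1024 ≡ 152^2 = 23104 ≡ 194 (mod 2291)
3^2048 ≡ 194^2 = 37636 ≡ 980 (mod 2291)
2290 = 2048 + 128 + 64 + 32 + 16 + 2 in binary powers of 2.
So 3^2290 ≡ 980 · 919 · 993 · 1125 · 1122 · 9 ≡ 602 (mod 2291).
Since 602 ≠ 1, base 3 is a Fermat witness: 2291 is composite.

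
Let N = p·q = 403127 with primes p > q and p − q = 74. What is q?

Since p = q + 74, we have 403127 = q(q + 74), so q² + 74q − 403127 = 0.
Discriminant: 74² + 4·403127 = 5476 + 1612508 = 1617984; √1617984 = 1272.
q = (−74 + 1272)/2 = 599, and p = q + 74 = 673.
Check: 599 · 673 = 403127.

599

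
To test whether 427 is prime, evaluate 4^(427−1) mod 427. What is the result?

253

4^1 ≡ 4 (mod 427)
4^2 ≡ 4^2 = 16 ≡ 16 (mod 427)
4^4 ≡ 16^2 = 256 ≡ 256 (mod 427)
4^8 ≡ 256^2 = 65536 ≡ 205 (mod 427)
4^16 ≡ 205^2 = 42025 ≡ 179 (mod 427)
4^32 ≡ 179^2 = 32041 ≡ 16 (mod 427)
4^64 ≡ 16^2 = 256 ≡ 256 (mod 427)
4^128 ≡ 256^2 = 65536 ≡ 205 (mod 427)
4^256 ≡ 205^2 = 42025 ≡ 179 (mod 427)
426 = 256 + 128 + 32 + 8 + 2 in binary powers of 2.
So 4^426 ≡ 179 · 205 · 16 · 205 · 16 ≡ 253 (mod 427).
Since 253 ≠ 1, base 4 is a Fermat witness: 427 is composite.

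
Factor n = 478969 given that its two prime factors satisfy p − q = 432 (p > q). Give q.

Since p = q + 432, we have 478969 = q(q + 432), so q² + 432q − 478969 = 0.
Discriminant: 432² + 4·478969 = 186624 + 1915876 = 2102500; √2102500 = 1450.
q = (−432 + 1450)/2 = 509, and p = q + 432 = 941.
Check: 509 · 941 = 478969.

509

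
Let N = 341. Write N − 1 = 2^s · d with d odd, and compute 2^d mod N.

341 − 1 = 340 = 2^2 · 85, so d = 85.
2^1 ≡ 2 (mod 341)
2^2 ≡ 2^2 = 4 ≡ 4 (mod 341)
2^4 ≡ 4^2 = 16 ≡ 16 (mod 341)
2^8 ≡ 16^2 = 256 ≡ 256 (mod 341)
2^16 ≡ 256^2 = 65536 ≡ 64 (mod 341)
2^32 ≡ 64^2 = 4096 ≡ 4 (mod 341)
2^64 ≡ 4^2 = 16 ≡ 16 (mod 341)
85 = 64 + 16 + 4 + 1 in binary powers of 2.
So 2^85 ≡ 16 · 64 · 16 · 2 ≡ 32 (mod 341).
Squaring chain: 32 → 1; never reaches −1, so base 2 is a Miller–Rabin witness that 341 is composite.

32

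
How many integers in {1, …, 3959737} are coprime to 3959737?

3884400

Factor: 3959737 = 131 · 167 · 181.
φ(3959737) = (131−1) · (167−1) · (181−1) = 130 · 166 · 180 = 3884400.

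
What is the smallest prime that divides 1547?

7

1547 is odd.
Digit sum 17, not divisible by 3.
Ends in 7: not divisible by 5.
7: 1547 = 7·221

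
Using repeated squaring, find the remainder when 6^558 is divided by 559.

259

6^1 ≡ 6 (mod 559)
6^2 ≡ 6^2 = 36 ≡ 36 (mod 559)
6^4 ≡ 36^2 = 1296 ≡ 178 (mod 559)
6^8 ≡ 178^2 = 31684 ≡ 380 (mod 559)
6^16 ≡ 380^2 = 144400 ≡ 178 (mod 559)
6^32 ≡ 178^2 = 31684 ≡ 380 (mod 559)
6^64 ≡ 380^2 = 144400 ≡ 178 (mod 559)
6^128 ≡ 178^2 = 31684 ≡ 380 (mod 559)
6^256 ≡ 380^2 = 144400 ≡ 178 (mod 559)
6^512 ≡ 178^2 = 31684 ≡ 380 (mod 559)
558 = 512 + 32 + 8 + 4 + 2 in binary powers of 2.
So 6^558 ≡ 380 · 380 · 380 · 178 · 36 ≡ 259 (mod 559).
Since 259 ≠ 1, base 6 is a Fermat witness: 559 is composite.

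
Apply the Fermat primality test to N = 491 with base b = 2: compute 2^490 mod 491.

2^1 ≡ 2 (mod 491)
2^2 ≡ 2^2 = 4 ≡ 4 (mod 491)
2^4 ≡ 4^2 = 16 ≡ 16 (mod 491)
2^8 ≡ 16^2 = 256 ≡ 256 (mod 491)
2^16 ≡ 256^2 = 65536 ≡ 233 (mod 491)
2^32 ≡ 233^2 = 54289 ≡ 279 (mod 491)
2^64 ≡ 279^2 = 77841 ≡ 263 (mod 491)
2^128 ≡ 263^2 = 69169 ≡ 429 (mod 491)
2^256 ≡ 429^2 = 184041 ≡ 407 (mod 491)
490 = 256 + 128 + 64 + 32 + 8 + 2 in binary powers of 2.
So 2^490 ≡ 407 · 429 · 263 · 279 · 256 · 4 ≡ 1 (mod 491).
Since the result is 1, base 2 gives no evidence that 491 is composite.

1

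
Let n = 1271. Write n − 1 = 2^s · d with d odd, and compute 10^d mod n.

1271 − 1 = 1270 = 2^1 · 635, so d = 635.
10^1 ≡ 10 (mod 1271)
10^2 ≡ 10^2 = 100 ≡ 100 (mod 1271)
10^4 ≡ 100^2 = 10000 ≡ 1103 (mod 1271)
10^8 ≡ 1103^2 = 1216609 ≡ 262 (mod 1271)
10^16 ≡ 262^2 = 68644 ≡ 10 (mod 1271)
10^32 ≡ 10^2 = 100 ≡ 100 (mod 1271)
10^64 ≡ 100^2 = 10000 ≡ 1103 (mod 1271)
10^128 ≡ 1103^2 = 1216609 ≡ 262 (mod 1271)
10^256 ≡ 262^2 = 68644 ≡ 10 (mod 1271)
10^512 ≡ 10^2 = 100 ≡ 100 (mod 1271)
635 = 512 + 64 + 32 + 16 + 8 + 2 + 1 in binary powers of 2.
So 10^635 ≡ 100 · 1103 · 100 · 10 · 262 · 100 · 10 ≡ 862 (mod 1271).
Squaring chain: 862; never reaches −1, so base 10 is a Miller–Rabin witness that 1271 is composite.

862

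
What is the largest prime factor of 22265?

22265 = 5 · 4453
4453 = 61 · 73
73 is prime.
So 22265 = 5 · 61 · 73; the largest prime factor is 73.

73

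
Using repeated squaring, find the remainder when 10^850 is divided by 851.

380

10^1 ≡ 10 (mod 851)
10^2 ≡ 10^2 = 100 ≡ 100 (mod 851)
10^4 ≡ 100^2 = 10000 ≡ 639 (mod 851)
10^8 ≡ 639^2 = 408321 ≡ 692 (mod 851)
10^16 ≡ 692^2 = 478864 ≡ 602 (mod 851)
10^32 ≡ 602^2 = 362404 ≡ 729 (mod 851)
10^64 ≡ 729^2 = 531441 ≡ 417 (mod 851)
10^128 ≡ 417^2 = 173889 ≡ 285 (mod 851)
10^256 ≡ 285^2 = 81225 ≡ 380 (mod 851)
10^512 ≡ 380^2 = 144400 ≡ 581 (mod 851)
850 = 512 + 256 + 64 + 16 + 2 in binary powers of 2.
So 10^850 ≡ 581 · 380 · 417 · 602 · 100 ≡ 380 (mod 851).
Since 380 ≠ 1, base 10 is a Fermat witness: 851 is composite.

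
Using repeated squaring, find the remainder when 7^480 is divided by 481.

7^1 ≡ 7 (mod 481)
7^2 ≡ 7^2 = 49 ≡ 49 (mod 481)
7^4 ≡ 49^2 = 2401 ≡ 477 (mod 481)
7^8 ≡ 477^2 = 227529 ≡ 16 (mod 481)
7^16 ≡ 16^2 = 256 ≡ 256 (mod 481)
7^32 ≡ 256^2 = 65536 ≡ 120 (mod 481)
7^64 ≡ 120^2 = 14400 ≡ 451 (mod 481)
7^128 ≡ 451^2 = 203401 ≡ 419 (mod 481)
7^256 ≡ 419^2 = 175561 ≡ 477 (mod 481)
480 = 256 + 128 + 64 + 32 in binary powers of 2.
So 7^480 ≡ 477 · 419 · 451 · 120 ≡ 417 (mod 481).
Since 417 ≠ 1, base 7 is a Fermat witness: 481 is composite.

417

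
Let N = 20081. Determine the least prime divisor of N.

20081 is odd.
Digit sum 11, not divisible by 3.
Ends in 1: not divisible by 5.
7: 20081 = 7·2868 + 5
11: 20081 = 11·1825 + 6
13: 20081 = 13·1544 + 9
17: 20081 = 17·1181 + 4
19: 20081 = 19·1056 + 17
23: 20081 = 23·873 + 2
29: 20081 = 29·692 + 13
31: 20081 = 31·647 + 24
37: 20081 = 37·542 + 27
41: 20081 = 41·489 + 32
43: 20081 = 43·467

43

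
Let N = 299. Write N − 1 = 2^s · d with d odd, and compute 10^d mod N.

299 − 1 = 298 = 2^1 · 149, so d = 149.
10^1 ≡ 10 (mod 299)
10^2 ≡ 10^2 = 100 ≡ 100 (mod 299)
10^4 ≡ 100^2 = 10000 ≡ 133 (mod 299)
10^8 ≡ 133^2 = 17689 ≡ 48 (mod 299)
10^16 ≡ 48^2 = 2304 ≡ 211 (mod 299)
10^32 ≡ 211^2 = 44521 ≡ 269 (mod 299)
10^64 ≡ 269^2 = 72361 ≡ 3 (mod 299)
10^128 ≡ 3^2 = 9 ≡ 9 (mod 299)
149 = 128 + 16 + 4 + 1 in binary powers of 2.
So 10^149 ≡ 9 · 211 · 133 · 10 ≡ 17 (mod 299).
Squaring chain: 17; never reaches −1, so base 10 is a Miller–Rabin witness that 299 is composite.

17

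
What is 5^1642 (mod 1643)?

594

5^1 ≡ 5 (mod 1643)
5^2 ≡ 5^2 = 25 ≡ 25 (mod 1643)
5^4 ≡ 25^2 = 625 ≡ 625 (mod 1643)
5^8 ≡ 625^2 = 390625 ≡ 1234 (mod 1643)
5^16 ≡ 1234^2 = 1522756 ≡ 1338 (mod 1643)
5^32 ≡ 1338^2 = 1790244 ≡ 1017 (mod 1643)
5^64 ≡ 1017^2 = 1034289 ≡ 842 (mod 1643)
5^128 ≡ 842^2 = 708964 ≡ 831 (mod 1643)
5^256 ≡ 831^2 = 690561 ≡ 501 (mod 1643)
5^512 ≡ 501^2 = 251001 ≡ 1265 (mod 1643)
5^1024 ≡ 1265^2 = 1600225 ≡ 1586 (mod 1643)
1642 = 1024 + 512 + 64 + 32 + 8 + 2 in binary powers of 2.
So 5^1642 ≡ 1586 · 1265 · 842 · 1017 · 1234 · 25 ≡ 594 (mod 1643).
Since 594 ≠ 1, base 5 is a Fermat witness: 1643 is composite.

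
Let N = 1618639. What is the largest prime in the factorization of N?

97

1618639 = 11 · 147149
147149 = 37 · 3977
3977 = 41 · 97
97 is prime.
So 1618639 = 11 · 37 · 41 · 97; the largest prime factor is 97.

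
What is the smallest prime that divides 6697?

6697 is odd.
Digit sum 28, not divisible by 3.
Ends in 7: not divisible by 5.
7: 6697 = 7·956 + 5
11: 6697 = 11·608 + 9
13: 6697 = 13·515 + 2
17: 6697 = 17·393 + 16
19: 6697 = 19·352 + 9
23: 6697 = 23·291 + 4
29: 6697 = 29·230 + 27
31: 6697 = 31·216 + 1
37: 6697 = 37·181

37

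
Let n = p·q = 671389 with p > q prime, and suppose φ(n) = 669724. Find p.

983

φ(n) = (p−1)(q−1) = n − (p+q) + 1, so p + q = 671389 − 669724 + 1 = 1666.
p and q are the roots of t² − 1666t + 671389 = 0.
Discriminant: 1666² − 4·671389 = 2775556 − 2685556 = 90000; √90000 = 300.
q = (1666 − 300)/2 = 683, p = (1666 + 300)/2 = 983.
Check: 683 · 983 = 671389.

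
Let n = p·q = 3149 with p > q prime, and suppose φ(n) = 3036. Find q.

φ(n) = (p−1)(q−1) = n − (p+q) + 1, so p + q = 3149 − 3036 + 1 = 114.
p and q are the roots of t² − 114t + 3149 = 0.
Discriminant: 114² − 4·3149 = 12996 − 12596 = 400; √400 = 20.
q = (114 − 20)/2 = 47, p = (114 + 20)/2 = 67.
Check: 47 · 67 = 3149.

47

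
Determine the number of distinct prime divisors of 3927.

4

3927 = 3 · 1309
1309 = 7 · 187
187 = 11 · 17
3927 = 3 · 7 · 11 · 17, which has 4 distinct prime factors.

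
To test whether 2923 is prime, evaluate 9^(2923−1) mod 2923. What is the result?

417

9^1 ≡ 9 (mod 2923)
9^2 ≡ 9^2 = 81 ≡ 81 (mod 2923)
9^4 ≡ 81^2 = 6561 ≡ 715 (mod 2923)
9^8 ≡ 715^2 = 511225 ≡ 2623 (mod 2923)
9^16 ≡ 2623^2 = 6880129 ≡ 2310 (mod 2923)
9^32 ≡ 2310^2 = 5336100 ≡ 1625 (mod 2923)
9^64 ≡ 1625^2 = 2640625 ≡ 1156 (mod 2923)
9^128 ≡ 1156^2 = 1336336 ≡ 525 (mod 2923)
9^256 ≡ 525^2 = 275625 ≡ 863 (mod 2923)
9^512 ≡ 863^2 = 744769 ≡ 2327 (mod 2923)
9^1024 ≡ 2327^2 = 5414929 ≡ 1533 (mod 2923)
9^2048 ≡ 1533^2 = 2350089 ≡ 2920 (mod 2923)
2922 = 2048 + 512 + 256 + 64 + 32 + 8 + 2 in binary powers of 2.
So 9^2922 ≡ 2920 · 2327 · 863 · 1156 · 1625 · 2623 · 81 ≡ 417 (mod 2923).
Since 417 ≠ 1, base 9 is a Fermat witness: 2923 is composite.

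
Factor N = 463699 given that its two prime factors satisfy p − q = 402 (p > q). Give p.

Since p = q + 402, we have 463699 = q(q + 402), so q² + 402q − 463699 = 0.
Discriminant: 402² + 4·463699 = 161604 + 1854796 = 2016400; √2016400 = 1420.
q = (−402 + 1420)/2 = 509, and p = q + 402 = 911.
Check: 509 · 911 = 463699.

911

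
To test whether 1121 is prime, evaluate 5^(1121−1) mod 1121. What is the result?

416

5^1 ≡ 5 (mod 1121)
5^2 ≡ 5^2 = 25 ≡ 25 (mod 1121)
5^4 ≡ 25^2 = 625 ≡ 625 (mod 1121)
5^8 ≡ 625^2 = 390625 ≡ 517 (mod 1121)
5^16 ≡ 517^2 = 267289 ≡ 491 (mod 1121)
5^32 ≡ 491^2 = 241081 ≡ 66 (mod 1121)
5^64 ≡ 66^2 = 4356 ≡ 993 (mod 1121)
5^128 ≡ 993^2 = 986049 ≡ 690 (mod 1121)
5^256 ≡ 690^2 = 476100 ≡ 796 (mod 1121)
5^512 ≡ 796^2 = 633616 ≡ 251 (mod 1121)
5^1024 ≡ 251^2 = 63001 ≡ 225 (mod 1121)
1120 = 1024 + 64 + 32 in binary powers of 2.
So 5^1120 ≡ 225 · 993 · 66 ≡ 416 (mod 1121).
Since 416 ≠ 1, base 5 is a Fermat witness: 1121 is composite.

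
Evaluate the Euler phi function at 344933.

327520

Factor: 344933 = 41 · 47 · 179.
φ(344933) = (41−1) · (47−1) · (179−1) = 40 · 46 · 178 = 327520.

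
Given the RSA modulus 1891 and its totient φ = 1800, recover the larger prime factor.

61

φ(n) = (p−1)(q−1) = n − (p+q) + 1, so p + q = 1891 − 1800 + 1 = 92.
p and q are the roots of t² − 92t + 1891 = 0.
Discriminant: 92² − 4·1891 = 8464 − 7564 = 900; √900 = 30.
q = (92 − 30)/2 = 31, p = (92 + 30)/2 = 61.
Check: 31 · 61 = 1891.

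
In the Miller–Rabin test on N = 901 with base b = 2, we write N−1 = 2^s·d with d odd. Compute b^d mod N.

901 − 1 = 900 = 2^2 · 225, so d = 225.
2^1 ≡ 2 (mod 901)
2^2 ≡ 2^2 = 4 ≡ 4 (mod 901)
2^4 ≡ 4^2 = 16 ≡ 16 (mod 901)
2^8 ≡ 16^2 = 256 ≡ 256 (mod 901)
2^16 ≡ 256^2 = 65536 ≡ 664 (mod 901)
2^32 ≡ 664^2 = 440896 ≡ 307 (mod 901)
2^64 ≡ 307^2 = 94249 ≡ 545 (mod 901)
2^128 ≡ 545^2 = 297025 ≡ 596 (mod 901)
225 = 128 + 64 + 32 + 1 in binary powers of 2.
So 2^225 ≡ 596 · 545 · 307 · 2 ≡ 427 (mod 901).
Squaring chain: 427 → 327; never reaches −1, so base 2 is a Miller–Rabin witness that 901 is composite.

427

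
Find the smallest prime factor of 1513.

17

1513 is odd.
Digit sum 10, not divisible by 3.
Ends in 3: not divisible by 5.
7: 1513 = 7·216 + 1
11: 1513 = 11·137 + 6
13: 1513 = 13·116 + 5
17: 1513 = 17·89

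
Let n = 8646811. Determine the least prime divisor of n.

61

8646811 is odd.
Digit sum 34, not divisible by 3.
Ends in 1: not divisible by 5.
7: 8646811 = 7·1235258 + 5
11: 8646811 = 11·786073 + 8
13: 8646811 = 13·665139 + 4
17: 8646811 = 17·508635 + 16
19: 8646811 = 19·455095 + 6
23: 8646811 = 23·375948 + 7
29: 8646811 = 29·298165 + 26
31: 8646811 = 31·278929 + 12
37: 8646811 = 37·233697 + 22
41: 8646811 = 41·210897 + 34
43: 8646811 = 43·201088 + 27
47: 8646811 = 47·183974 + 33
53: 8646811 = 53·163147 + 20
59: 8646811 = 59·146556 + 7
61: 8646811 = 61·141751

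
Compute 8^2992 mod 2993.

592

8^1 ≡ 8 (mod 2993)
8^2 ≡ 8^2 = 64 ≡ 64 (mod 2993)
8^4 ≡ 64^2 = 4096 ≡ 1103 (mod 2993)
8^8 ≡ 1103^2 = 1216609 ≡ 1451 (mod 2993)
8^16 ≡ 1451^2 = 2105401 ≡ 1322 (mod 2993)
8^32 ≡ 1322^2 = 1747684 ≡ 2765 (mod 2993)
8^64 ≡ 2765^2 = 7645225 ≡ 1103 (mod 2993)
8^128 ≡ 1103^2 = 1216609 ≡ 1451 (mod 2993)
8^256 ≡ 1451^2 = 2105401 ≡ 1322 (mod 2993)
8^512 ≡ 1322^2 = 1747684 ≡ 2765 (mod 2993)
8^1024 ≡ 2765^2 = 7645225 ≡ 1103 (mod 2993)
8^2048 ≡ 1103^2 = 1216609 ≡ 1451 (mod 2993)
2992 = 2048 + 512 + 256 + 128 + 32 + 16 in binary powers of 2.
So 8^2992 ≡ 1451 · 2765 · 1322 · 1451 · 2765 · 1322 ≡ 592 (mod 2993).
Since 592 ≠ 1, base 8 is a Fermat witness: 2993 is composite.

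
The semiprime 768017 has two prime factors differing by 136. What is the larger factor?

Since p = q + 136, we have 768017 = q(q + 136), so q² + 136q − 768017 = 0.
Discriminant: 136² + 4·768017 = 18496 + 3072068 = 3090564; √3090564 = 1758.
q = (−136 + 1758)/2 = 811, and p = q + 136 = 947.
Check: 811 · 947 = 768017.

947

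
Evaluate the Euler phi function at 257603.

244800

Factor: 257603 = 41 · 61 · 103.
φ(257603) = (41−1) · (61−1) · (103−1) = 40 · 60 · 102 = 244800.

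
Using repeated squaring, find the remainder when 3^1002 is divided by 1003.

3^1 ≡ 3 (mod 1003)
3^2 ≡ 3^2 = 9 ≡ 9 (mod 1003)
3^4 ≡ 9^2 = 81 ≡ 81 (mod 1003)
3^8 ≡ 81^2 = 6561 ≡ 543 (mod 1003)
3^16 ≡ 543^2 = 294849 ≡ 970 (mod 1003)
3^32 ≡ 970^2 = 940900 ≡ 86 (mod 1003)
3^64 ≡ 86^2 = 7396 ≡ 375 (mod 1003)
3^128 ≡ 375^2 = 140625 ≡ 205 (mod 1003)
3^256 ≡ 205^2 = 42025 ≡ 902 (mod 1003)
3^512 ≡ 902^2 = 813604 ≡ 171 (mod 1003)
1002 = 512 + 256 + 128 + 64 + 32 + 8 + 2 in binary powers of 2.
So 3^1002 ≡ 171 · 902 · 205 · 375 · 86 · 543 · 9 ≡ 144 (mod 1003).
Since 144 ≠ 1, base 3 is a Fermat witness: 1003 is composite.

144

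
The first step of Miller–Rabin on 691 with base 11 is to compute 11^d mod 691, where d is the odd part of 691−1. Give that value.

690

691 − 1 = 690 = 2^1 · 345, so d = 345.
11^1 ≡ 11 (mod 691)
11^2 ≡ 11^2 = 121 ≡ 121 (mod 691)
11^4 ≡ 121^2 = 14641 ≡ 130 (mod 691)
11^8 ≡ 130^2 = 16900 ≡ 316 (mod 691)
11^16 ≡ 316^2 = 99856 ≡ 352 (mod 691)
11^32 ≡ 352^2 = 123904 ≡ 215 (mod 691)
11^64 ≡ 215^2 = 46225 ≡ 619 (mod 691)
11^128 ≡ 619^2 = 383161 ≡ 347 (mod 691)
11^256 ≡ 347^2 = 120409 ≡ 175 (mod 691)
345 = 256 + 64 + 16 + 8 + 1 in binary powers of 2.
So 11^345 ≡ 175 · 619 · 352 · 316 · 11 ≡ 690 (mod 691).
Since 11^d ≡ 690 (mod 691), base 11 does not prove 691 composite.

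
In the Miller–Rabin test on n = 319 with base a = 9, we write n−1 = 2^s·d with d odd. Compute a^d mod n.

5

319 − 1 = 318 = 2^1 · 159, so d = 159.
9^1 ≡ 9 (mod 319)
9^2 ≡ 9^2 = 81 ≡ 81 (mod 319)
9^4 ≡ 81^2 = 6561 ≡ 181 (mod 319)
9^8 ≡ 181^2 = 32761 ≡ 223 (mod 319)
9^16 ≡ 223^2 = 49729 ≡ 284 (mod 319)
9^32 ≡ 284^2 = 80656 ≡ 268 (mod 319)
9^64 ≡ 268^2 = 71824 ≡ 49 (mod 319)
9^128 ≡ 49^2 = 2401 ≡ 168 (mod 319)
159 = 128 + 16 + 8 + 4 + 2 + 1 in binary powers of 2.
So 9^159 ≡ 168 · 284 · 223 · 181 · 81 · 9 ≡ 5 (mod 319).
Squaring chain: 5; never reaches −1, so base 9 is a Miller–Rabin witness that 319 is composite.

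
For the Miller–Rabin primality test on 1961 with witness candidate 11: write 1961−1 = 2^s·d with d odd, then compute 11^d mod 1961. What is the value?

1544

1961 − 1 = 1960 = 2^3 · 245, so d = 245.
11^1 ≡ 11 (mod 1961)
11^2 ≡ 11^2 = 121 ≡ 121 (mod 1961)
11^4 ≡ 121^2 = 14641 ≡ 914 (mod 1961)
11^8 ≡ 914^2 = 835396 ≡ 10 (mod 1961)
11^16 ≡ 10^2 = 100 ≡ 100 (mod 1961)
11^32 ≡ 100^2 = 10000 ≡ 195 (mod 1961)
11^64 ≡ 195^2 = 38025 ≡ 766 (mod 1961)
11^128 ≡ 766^2 = 586756 ≡ 417 (mod 1961)
245 = 128 + 64 + 32 + 16 + 4 + 1 in binary powers of 2.
So 11^245 ≡ 417 · 766 · 195 · 100 · 914 · 11 ≡ 1544 (mod 1961).
Squaring chain: 1544 → 1321 → 1712; never reaches −1, so base 11 is a Miller–Rabin witness that 1961 is composite.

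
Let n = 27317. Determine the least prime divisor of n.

27317 is odd.
Digit sum 20, not divisible by 3.
Ends in 7: not divisible by 5.
7: 27317 = 7·3902 + 3
11: 27317 = 11·2483 + 4
13: 27317 = 13·2101 + 4
17: 27317 = 17·1606 + 15
19: 27317 = 19·1437 + 14
23: 27317 = 23·1187 + 16
29: 27317 = 29·941 + 28
31: 27317 = 31·881 + 6
37: 27317 = 37·738 + 11
41: 27317 = 41·666 + 11
43: 27317 = 43·635 + 12
47: 27317 = 47·581 + 10
53: 27317 = 53·515 + 22
59: 27317 = 59·463

59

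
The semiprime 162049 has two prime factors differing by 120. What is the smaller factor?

Since p = q + 120, we have 162049 = q(q + 120), so q² + 120q − 162049 = 0.
Discriminant: 120² + 4·162049 = 14400 + 648196 = 662596; √662596 = 814.
q = (−120 + 814)/2 = 347, and p = q + 120 = 467.
Check: 347 · 467 = 162049.

347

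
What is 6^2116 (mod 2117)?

819

6^1 ≡ 6 (mod 2117)
6^2 ≡ 6^2 = 36 ≡ 36 (mod 2117)
6^4 ≡ 36^2 = 1296 ≡ 1296 (mod 2117)
6^8 ≡ 1296^2 = 1679616 ≡ 835 (mod 2117)
6^16 ≡ 835^2 = 697225 ≡ 732 (mod 2117)
6^32 ≡ 732^2 = 535824 ≡ 223 (mod 2117)
6^64 ≡ 223^2 = 49729 ≡ 1038 (mod 2117)
6^128 ≡ 1038^2 = 1077444 ≡ 2008 (mod 2117)
6^256 ≡ 2008^2 = 4032064 ≡ 1296 (mod 2117)
6^512 ≡ 1296^2 = 1679616 ≡ 835 (mod 2117)
6^1024 ≡ 835^2 = 697225 ≡ 732 (mod 2117)
6^2048 ≡ 732^2 = 535824 ≡ 223 (mod 2117)
2116 = 2048 + 64 + 4 in binary powers of 2.
So 6^2116 ≡ 223 · 1038 · 1296 ≡ 819 (mod 2117).
Since 819 ≠ 1, base 6 is a Fermat witness: 2117 is composite.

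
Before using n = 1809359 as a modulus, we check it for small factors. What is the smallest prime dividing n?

1809359 is odd.
Digit sum 35, not divisible by 3.
Ends in 9: not divisible by 5.
7: 1809359 = 7·258479 + 6
11: 1809359 = 11·164487 + 2
13: 1809359 = 13·139181 + 6
17: 1809359 = 17·106432 + 15
19: 1809359 = 19·95229 + 8
23: 1809359 = 23·78667 + 18
29: 1809359 = 29·62391 + 20
31: 1809359 = 31·58366 + 13
37: 1809359 = 37·48901 + 22
41: 1809359 = 41·44130 + 29
43: 1809359 = 43·42078 + 5
47: 1809359 = 47·38497

47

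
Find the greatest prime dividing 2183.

59

2183 = 37 · 59
59 is prime.
So 2183 = 37 · 59; the largest prime factor is 59.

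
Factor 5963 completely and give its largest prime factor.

5963 = 67 · 89
89 is prime.
So 5963 = 67 · 89; the largest prime factor is 89.

89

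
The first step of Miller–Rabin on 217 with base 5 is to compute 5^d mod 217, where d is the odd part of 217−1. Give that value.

125

217 − 1 = 216 = 2^3 · 27, so d = 27.
5^1 ≡ 5 (mod 217)
5^2 ≡ 5^2 = 25 ≡ 25 (mod 217)
5^4 ≡ 25^2 = 625 ≡ 191 (mod 217)
5^8 ≡ 191^2 = 36481 ≡ 25 (mod 217)
5^16 ≡ 25^2 = 625 ≡ 191 (mod 217)
27 = 16 + 8 + 2 + 1 in binary powers of 2.
So 5^27 ≡ 191 · 25 · 25 · 5 ≡ 125 (mod 217).
Squaring chain: 125 → 1 → 1; never reaches −1, so base 5 is a Miller–Rabin witness that 217 is composite.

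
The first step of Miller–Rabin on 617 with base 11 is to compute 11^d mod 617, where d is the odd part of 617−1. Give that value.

617 − 1 = 616 = 2^3 · 77, so d = 77.
11^1 ≡ 11 (mod 617)
11^2 ≡ 11^2 = 121 ≡ 121 (mod 617)
11^4 ≡ 121^2 = 14641 ≡ 450 (mod 617)
11^8 ≡ 450^2 = 202500 ≡ 124 (mod 617)
11^16 ≡ 124^2 = 15376 ≡ 568 (mod 617)
11^32 ≡ 568^2 = 322624 ≡ 550 (mod 617)
11^64 ≡ 550^2 = 302500 ≡ 170 (mod 617)
77 = 64 + 8 + 4 + 1 in binary powers of 2.
So 11^77 ≡ 170 · 124 · 450 · 11 ≡ 194 (mod 617).
Squaring chain: 194 → 616 → 1; reaches −1, so base 11 does not prove 617 composite.

194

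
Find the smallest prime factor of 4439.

4439 is odd.
Digit sum 20, not divisible by 3.
Ends in 9: not divisible by 5.
7: 4439 = 7·634 + 1
11: 4439 = 11·403 + 6
13: 4439 = 13·341 + 6
17: 4439 = 17·261 + 2
19: 4439 = 19·233 + 12
23: 4439 = 23·193

23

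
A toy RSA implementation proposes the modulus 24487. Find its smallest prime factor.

24487 is odd.
Digit sum 25, not divisible by 3.
Ends in 7: not divisible by 5.
7: 24487 = 7·3498 + 1
11: 24487 = 11·2226 + 1
13: 24487 = 13·1883 + 8
17: 24487 = 17·1440 + 7
19: 24487 = 19·1288 + 15
23: 24487 = 23·1064 + 15
29: 24487 = 29·844 + 11
31: 24487 = 31·789 + 28
37: 24487 = 37·661 + 30
41: 24487 = 41·597 + 10
43: 24487 = 43·569 + 20
47: 24487 = 47·521

47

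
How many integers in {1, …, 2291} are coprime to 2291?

Factor: 2291 = 29 · 79.
φ(2291) = (29−1) · (79−1) = 28 · 78 = 2184.

2184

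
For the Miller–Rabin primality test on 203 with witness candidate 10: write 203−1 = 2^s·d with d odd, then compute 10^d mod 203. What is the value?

203 − 1 = 202 = 2^1 · 101, so d = 101.
10^1 ≡ 10 (mod 203)
10^2 ≡ 10^2 = 100 ≡ 100 (mod 203)
10^4 ≡ 100^2 = 10000 ≡ 53 (mod 203)
10^8 ≡ 53^2 = 2809 ≡ 170 (mod 203)
10^16 ≡ 170^2 = 28900 ≡ 74 (mod 203)
10^32 ≡ 74^2 = 5476 ≡ 198 (mod 203)
10^64 ≡ 198^2 = 39204 ≡ 25 (mod 203)
101 = 64 + 32 + 4 + 1 in binary powers of 2.
So 10^101 ≡ 25 · 198 · 53 · 10 ≡ 131 (mod 203).
Squaring chain: 131; never reaches −1, so base 10 is a Miller–Rabin witness that 203 is composite.

131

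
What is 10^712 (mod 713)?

10^1 ≡ 10 (mod 713)
10^2 ≡ 10^2 = 100 ≡ 100 (mod 713)
10^4 ≡ 100^2 = 10000 ≡ 18 (mod 713)
10^8 ≡ 18^2 = 324 ≡ 324 (mod 713)
10^16 ≡ 324^2 = 104976 ≡ 165 (mod 713)
10^32 ≡ 165^2 = 27225 ≡ 131 (mod 713)
10^64 ≡ 131^2 = 17161 ≡ 49 (mod 713)
10^128 ≡ 49^2 = 2401 ≡ 262 (mod 713)
10^256 ≡ 262^2 = 68644 ≡ 196 (mod 713)
10^512 ≡ 196^2 = 38416 ≡ 627 (mod 713)
712 = 512 + 128 + 64 + 8 in binary powers of 2.
So 10^712 ≡ 627 · 262 · 49 · 324 ≡ 485 (mod 713).
Since 485 ≠ 1, base 10 is a Fermat witness: 713 is composite.

485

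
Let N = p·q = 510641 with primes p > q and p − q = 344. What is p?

907

Since p = q + 344, we have 510641 = q(q + 344), so q² + 344q − 510641 = 0.
Discriminant: 344² + 4·510641 = 118336 + 2042564 = 2160900; √2160900 = 1470.
q = (−344 + 1470)/2 = 563, and p = q + 344 = 907.
Check: 563 · 907 = 510641.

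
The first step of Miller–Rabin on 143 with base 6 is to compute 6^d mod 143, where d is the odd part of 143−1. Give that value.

143 − 1 = 142 = 2^1 · 71, so d = 71.
6^1 ≡ 6 (mod 143)
6^2 ≡ 6^2 = 36 ≡ 36 (mod 143)
6^4 ≡ 36^2 = 1296 ≡ 9 (mod 143)
6^8 ≡ 9^2 = 81 ≡ 81 (mod 143)
6^16 ≡ 81^2 = 6561 ≡ 126 (mod 143)
6^32 ≡ 126^2 = 15876 ≡ 3 (mod 143)
6^64 ≡ 3^2 = 9 ≡ 9 (mod 143)
71 = 64 + 4 + 2 + 1 in binary powers of 2.
So 6^71 ≡ 9 · 9 · 36 · 6 ≡ 50 (mod 143).
Squaring chain: 50; never reaches −1, so base 6 is a Miller–Rabin witness that 143 is composite.

50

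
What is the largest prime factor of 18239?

18239 = 13 · 1403
1403 = 23 · 61
61 is prime.
So 18239 = 13 · 23 · 61; the largest prime factor is 61.

61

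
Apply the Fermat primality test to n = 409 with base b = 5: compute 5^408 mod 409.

1

5^1 ≡ 5 (mod 409)
5^2 ≡ 5^2 = 25 ≡ 25 (mod 409)
5^4 ≡ 25^2 = 625 ≡ 216 (mod 409)
5^8 ≡ 216^2 = 46656 ≡ 30 (mod 409)
5^16 ≡ 30^2 = 900 ≡ 82 (mod 409)
5^32 ≡ 82^2 = 6724 ≡ 180 (mod 409)
5^64 ≡ 180^2 = 32400 ≡ 89 (mod 409)
5^128 ≡ 89^2 = 7921 ≡ 150 (mod 409)
5^256 ≡ 150^2 = 22500 ≡ 5 (mod 409)
408 = 256 + 128 + 16 + 8 in binary powers of 2.
So 5^408 ≡ 5 · 150 · 82 · 30 ≡ 1 (mod 409).
Since the result is 1, base 5 gives no evidence that 409 is composite.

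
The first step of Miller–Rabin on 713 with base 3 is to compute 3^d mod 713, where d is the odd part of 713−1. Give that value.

713 − 1 = 712 = 2^3 · 89, so d = 89.
3^1 ≡ 3 (mod 713)
3^2 ≡ 3^2 = 9 ≡ 9 (mod 713)
3^4 ≡ 9^2 = 81 ≡ 81 (mod 713)
3^8 ≡ 81^2 = 6561 ≡ 144 (mod 713)
3^16 ≡ 144^2 = 20736 ≡ 59 (mod 713)
3^32 ≡ 59^2 = 3481 ≡ 629 (mod 713)
3^64 ≡ 629^2 = 395641 ≡ 639 (mod 713)
89 = 64 + 16 + 8 + 1 in binary powers of 2.
So 3^89 ≡ 639 · 59 · 144 · 3 ≡ 486 (mod 713).
Squaring chain: 486 → 193 → 173; never reaches −1, so base 3 is a Miller–Rabin witness that 713 is composite.

486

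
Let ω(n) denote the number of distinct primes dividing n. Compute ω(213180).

213180 = 2^2 · 53295
53295 = 3 · 17765
17765 = 5 · 3553
3553 = 11 · 323
323 = 17 · 19
213180 = 2^2 · 3 · 5 · 11 · 17 · 19, which has 6 distinct prime factors.

6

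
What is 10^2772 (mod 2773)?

1113

10^1 ≡ 10 (mod 2773)
10^2 ≡ 10^2 = 100 ≡ 100 (mod 2773)
10^4 ≡ 100^2 = 10000 ≡ 1681 (mod 2773)
10^8 ≡ 1681^2 = 2825761 ≡ 74 (mod 2773)
10^16 ≡ 74^2 = 5476 ≡ 2703 (mod 2773)
10^32 ≡ 2703^2 = 7306209 ≡ 2127 (mod 2773)
10^64 ≡ 2127^2 = 4524129 ≡ 1366 (mod 2773)
10^128 ≡ 1366^2 = 1865956 ≡ 2500 (mod 2773)
10^256 ≡ 2500^2 = 6250000 ≡ 2431 (mod 2773)
10^512 ≡ 2431^2 = 5909761 ≡ 498 (mod 2773)
10^1024 ≡ 498^2 = 248004 ≡ 1207 (mod 2773)
10^2048 ≡ 1207^2 = 1456849 ≡ 1024 (mod 2773)
2772 = 2048 + 512 + 128 + 64 + 16 + 4 in binary powers of 2.
So 10^2772 ≡ 1024 · 498 · 2500 · 1366 · 2703 · 1681 ≡ 1113 (mod 2773).
Since 1113 ≠ 1, base 10 is a Fermat witness: 2773 is composite.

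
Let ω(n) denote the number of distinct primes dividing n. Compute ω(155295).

5

155295 = 3^2 · 17255
17255 = 5 · 3451
3451 = 7 · 493
493 = 17 · 29
155295 = 3^2 · 5 · 7 · 17 · 29, which has 5 distinct prime factors.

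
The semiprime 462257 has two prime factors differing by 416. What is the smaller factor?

Since p = q + 416, we have 462257 = q(q + 416), so q² + 416q − 462257 = 0.
Discriminant: 416² + 4·462257 = 173056 + 1849028 = 2022084; √2022084 = 1422.
q = (−416 + 1422)/2 = 503, and p = q + 416 = 919.
Check: 503 · 919 = 462257.

503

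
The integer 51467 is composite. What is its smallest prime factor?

13

51467 is odd.
Digit sum 23, not divisible by 3.
Ends in 7: not divisible by 5.
7: 51467 = 7·7352 + 3
11: 51467 = 11·4678 + 9
13: 51467 = 13·3959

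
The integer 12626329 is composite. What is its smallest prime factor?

61

12626329 is odd.
Digit sum 31, not divisible by 3.
Ends in 9: not divisible by 5.
7: 12626329 = 7·1803761 + 2
11: 12626329 = 11·1147848 + 1
13: 12626329 = 13·971256 + 1
17: 12626329 = 17·742725 + 4
19: 12626329 = 19·664543 + 12
23: 12626329 = 23·548970 + 19
29: 12626329 = 29·435390 + 19
31: 12626329 = 31·407300 + 29
37: 12626329 = 37·341252 + 5
41: 12626329 = 41·307959 + 10
43: 12626329 = 43·293635 + 24
47: 12626329 = 47·268645 + 14
53: 12626329 = 53·238232 + 33
59: 12626329 = 59·214005 + 34
61: 12626329 = 61·206989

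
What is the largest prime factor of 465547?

83

465547 = 71 · 6557
6557 = 79 · 83
83 is prime.
So 465547 = 71 · 79 · 83; the largest prime factor is 83.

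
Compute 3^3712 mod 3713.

1447

3^1 ≡ 3 (mod 3713)
3^2 ≡ 3^2 = 9 ≡ 9 (mod 3713)
3^4 ≡ 9^2 = 81 ≡ 81 (mod 3713)
3^8 ≡ 81^2 = 6561 ≡ 2848 (mod 3713)
3^16 ≡ 2848^2 = 8111104 ≡ 1912 (mod 3713)
3^32 ≡ 1912^2 = 3655744 ≡ 2152 (mod 3713)
3^64 ≡ 2152^2 = 4631104 ≡ 993 (mod 3713)
3^128 ≡ 993^2 = 986049 ≡ 2104 (mod 3713)
3^256 ≡ 2104^2 = 4426816 ≡ 920 (mod 3713)
3^512 ≡ 920^2 = 846400 ≡ 3549 (mod 3713)
3^1024 ≡ 3549^2 = 12595401 ≡ 905 (mod 3713)
3^2048 ≡ 905^2 = 819025 ≡ 2165 (mod 3713)
3712 = 2048 + 1024 + 512 + 128 in binary powers of 2.
So 3^3712 ≡ 2165 · 905 · 3549 · 2104 ≡ 1447 (mod 3713).
Since 1447 ≠ 1, base 3 is a Fermat witness: 3713 is composite.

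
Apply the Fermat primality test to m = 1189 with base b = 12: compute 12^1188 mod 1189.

146

12^1 ≡ 12 (mod 1189)
12^2 ≡ 12^2 = 144 ≡ 144 (mod 1189)
12^4 ≡ 144^2 = 20736 ≡ 523 (mod 1189)
12^8 ≡ 523^2 = 273529 ≡ 59 (mod 1189)
12^16 ≡ 59^2 = 3481 ≡ 1103 (mod 1189)
12^32 ≡ 1103^2 = 1216609 ≡ 262 (mod 1189)
12^64 ≡ 262^2 = 68644 ≡ 871 (mod 1189)
12^128 ≡ 871^2 = 758641 ≡ 59 (mod 1189)
12^256 ≡ 59^2 = 3481 ≡ 1103 (mod 1189)
12^512 ≡ 1103^2 = 1216609 ≡ 262 (mod 1189)
12^1024 ≡ 262^2 = 68644 ≡ 871 (mod 1189)
1188 = 1024 + 128 + 32 + 4 in binary powers of 2.
So 12^1188 ≡ 871 · 59 · 262 · 523 ≡ 146 (mod 1189).
Since 146 ≠ 1, base 12 is a Fermat witness: 1189 is composite.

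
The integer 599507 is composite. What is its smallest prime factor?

19

599507 is odd.
Digit sum 35, not divisible by 3.
Ends in 7: not divisible by 5.
7: 599507 = 7·85643 + 6
11: 599507 = 11·54500 + 7
13: 599507 = 13·46115 + 12
17: 599507 = 17·35265 + 2
19: 599507 = 19·31553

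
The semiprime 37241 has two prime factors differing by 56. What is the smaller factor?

Since p = q + 56, we have 37241 = q(q + 56), so q² + 56q − 37241 = 0.
Discriminant: 56² + 4·37241 = 3136 + 148964 = 152100; √152100 = 390.
q = (−56 + 390)/2 = 167, and p = q + 56 = 223.
Check: 167 · 223 = 37241.

167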